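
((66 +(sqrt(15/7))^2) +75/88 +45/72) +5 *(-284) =-415917/308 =-1350.38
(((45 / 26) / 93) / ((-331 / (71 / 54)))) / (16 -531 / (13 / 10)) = 355 / 1884658392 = 0.00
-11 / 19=-0.58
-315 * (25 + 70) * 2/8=-29925/4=-7481.25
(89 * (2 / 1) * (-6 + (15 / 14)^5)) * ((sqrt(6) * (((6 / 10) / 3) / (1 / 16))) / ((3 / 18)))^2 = -758984743296 / 420175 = -1806353.88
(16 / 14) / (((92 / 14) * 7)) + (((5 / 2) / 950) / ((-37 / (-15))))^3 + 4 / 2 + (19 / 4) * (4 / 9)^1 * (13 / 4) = 286298112475619 / 32219168974272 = 8.89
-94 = -94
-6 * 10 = -60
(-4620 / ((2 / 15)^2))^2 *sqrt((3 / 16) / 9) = 22511671875 *sqrt(3) / 4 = 9747839862.70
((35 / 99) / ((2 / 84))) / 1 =490 / 33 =14.85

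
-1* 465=-465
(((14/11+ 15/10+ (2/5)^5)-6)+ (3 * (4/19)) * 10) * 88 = 16191004/59375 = 272.69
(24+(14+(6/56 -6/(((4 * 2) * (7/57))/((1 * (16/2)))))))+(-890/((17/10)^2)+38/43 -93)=-20421277/49708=-410.82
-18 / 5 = -3.60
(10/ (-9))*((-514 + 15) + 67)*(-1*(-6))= 2880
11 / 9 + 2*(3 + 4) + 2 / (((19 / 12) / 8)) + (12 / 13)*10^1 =76823 / 2223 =34.56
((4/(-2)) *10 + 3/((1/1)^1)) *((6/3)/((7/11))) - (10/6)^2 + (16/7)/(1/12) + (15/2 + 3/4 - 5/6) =-769/36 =-21.36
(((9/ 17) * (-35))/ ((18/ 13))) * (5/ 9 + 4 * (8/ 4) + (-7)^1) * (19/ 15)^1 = -12103/ 459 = -26.37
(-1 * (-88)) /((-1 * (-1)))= 88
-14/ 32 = -7/ 16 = -0.44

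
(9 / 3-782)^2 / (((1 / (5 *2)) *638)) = 3034205 / 319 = 9511.61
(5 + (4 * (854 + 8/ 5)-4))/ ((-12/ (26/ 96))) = -77.26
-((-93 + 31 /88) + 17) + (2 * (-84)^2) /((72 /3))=58401 /88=663.65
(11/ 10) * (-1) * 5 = -5.50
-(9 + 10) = -19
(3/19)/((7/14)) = 6/19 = 0.32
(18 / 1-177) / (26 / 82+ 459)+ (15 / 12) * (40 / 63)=530903 / 1186416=0.45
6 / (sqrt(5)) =6* sqrt(5) / 5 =2.68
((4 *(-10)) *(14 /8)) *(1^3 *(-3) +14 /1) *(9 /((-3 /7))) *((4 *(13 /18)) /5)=28028 /3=9342.67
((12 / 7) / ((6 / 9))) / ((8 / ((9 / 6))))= 27 / 56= 0.48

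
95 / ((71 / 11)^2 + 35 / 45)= 103455 / 46216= 2.24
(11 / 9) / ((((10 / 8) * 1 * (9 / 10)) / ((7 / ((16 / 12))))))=5.70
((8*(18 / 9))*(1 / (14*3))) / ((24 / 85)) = 85 / 63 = 1.35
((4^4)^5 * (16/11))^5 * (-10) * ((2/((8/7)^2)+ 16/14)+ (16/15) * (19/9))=-15687424279239947087708567321787231268654932305961196161553417524740096/30438639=-515378636976506968255333900000000000000000000000000000000000000.00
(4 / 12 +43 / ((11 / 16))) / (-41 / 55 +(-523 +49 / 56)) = -83000 / 690189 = -0.12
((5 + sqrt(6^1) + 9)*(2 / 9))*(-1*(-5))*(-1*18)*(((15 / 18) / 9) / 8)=-3.81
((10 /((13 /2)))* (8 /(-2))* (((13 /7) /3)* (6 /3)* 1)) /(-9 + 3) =80 /63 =1.27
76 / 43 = 1.77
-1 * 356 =-356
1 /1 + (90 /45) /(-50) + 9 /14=561 /350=1.60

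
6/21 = 2/7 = 0.29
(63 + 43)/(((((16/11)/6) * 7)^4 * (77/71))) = 405692793/34420736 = 11.79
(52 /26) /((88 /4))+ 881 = 881.09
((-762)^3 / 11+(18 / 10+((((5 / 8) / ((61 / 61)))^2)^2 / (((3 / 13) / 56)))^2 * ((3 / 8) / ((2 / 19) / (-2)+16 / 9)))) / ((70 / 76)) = -5200764666752184447 / 119092019200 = -43670135.93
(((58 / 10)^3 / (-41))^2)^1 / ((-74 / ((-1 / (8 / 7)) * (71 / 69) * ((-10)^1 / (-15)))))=295627190537 / 1609347375000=0.18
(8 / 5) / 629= 8 / 3145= 0.00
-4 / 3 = -1.33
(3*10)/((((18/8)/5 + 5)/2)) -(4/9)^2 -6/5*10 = -10492/8829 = -1.19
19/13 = 1.46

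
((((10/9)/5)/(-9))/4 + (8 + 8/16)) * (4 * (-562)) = -1546624/81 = -19094.12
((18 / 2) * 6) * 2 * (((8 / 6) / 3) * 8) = 384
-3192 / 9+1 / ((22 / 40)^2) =-127544 / 363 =-351.36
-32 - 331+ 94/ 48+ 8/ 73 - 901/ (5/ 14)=-25261493/ 8760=-2883.73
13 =13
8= 8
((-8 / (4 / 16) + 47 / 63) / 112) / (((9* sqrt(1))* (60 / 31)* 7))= -61039 / 26671680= -0.00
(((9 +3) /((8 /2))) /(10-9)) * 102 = 306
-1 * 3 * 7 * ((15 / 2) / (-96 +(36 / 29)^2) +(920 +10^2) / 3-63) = -61596003 / 10592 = -5815.33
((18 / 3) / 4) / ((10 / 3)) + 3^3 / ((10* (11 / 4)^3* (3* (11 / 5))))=137529 / 292820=0.47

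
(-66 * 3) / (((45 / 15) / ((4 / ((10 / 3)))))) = -396 / 5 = -79.20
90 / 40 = 9 / 4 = 2.25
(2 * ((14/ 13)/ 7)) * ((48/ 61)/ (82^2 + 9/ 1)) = 192/ 5339269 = 0.00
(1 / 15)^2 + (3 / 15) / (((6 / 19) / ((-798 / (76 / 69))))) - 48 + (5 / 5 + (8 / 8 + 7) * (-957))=-7345661 / 900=-8161.85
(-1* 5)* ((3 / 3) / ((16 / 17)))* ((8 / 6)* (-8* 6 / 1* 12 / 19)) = 4080 / 19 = 214.74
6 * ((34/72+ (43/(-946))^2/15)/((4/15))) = 1286/121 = 10.63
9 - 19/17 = 134/17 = 7.88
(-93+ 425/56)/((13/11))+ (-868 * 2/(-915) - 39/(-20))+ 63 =-3612593/666120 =-5.42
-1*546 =-546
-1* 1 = -1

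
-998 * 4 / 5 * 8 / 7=-31936 / 35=-912.46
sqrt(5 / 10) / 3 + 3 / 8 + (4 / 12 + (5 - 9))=-79 / 24 + sqrt(2) / 6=-3.06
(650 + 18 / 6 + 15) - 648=20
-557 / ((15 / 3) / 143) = -15930.20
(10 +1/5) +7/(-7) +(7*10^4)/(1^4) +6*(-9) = 349776/5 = 69955.20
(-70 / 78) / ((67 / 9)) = -105 / 871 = -0.12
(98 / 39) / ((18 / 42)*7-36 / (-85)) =8330 / 11349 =0.73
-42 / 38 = -21 / 19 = -1.11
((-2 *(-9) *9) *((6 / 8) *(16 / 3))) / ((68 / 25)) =4050 / 17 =238.24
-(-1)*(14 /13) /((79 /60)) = 0.82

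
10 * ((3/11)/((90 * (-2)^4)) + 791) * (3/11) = 4176481/1936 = 2157.27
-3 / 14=-0.21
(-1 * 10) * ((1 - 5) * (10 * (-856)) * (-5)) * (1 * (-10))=-17120000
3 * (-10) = -30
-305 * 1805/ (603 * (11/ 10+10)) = -5505250/ 66933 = -82.25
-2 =-2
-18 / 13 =-1.38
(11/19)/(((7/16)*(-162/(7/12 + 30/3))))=-0.09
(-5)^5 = -3125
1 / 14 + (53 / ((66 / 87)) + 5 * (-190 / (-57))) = 20005 / 231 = 86.60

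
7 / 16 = 0.44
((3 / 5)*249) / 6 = 249 / 10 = 24.90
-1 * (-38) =38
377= 377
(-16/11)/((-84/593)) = 2372/231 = 10.27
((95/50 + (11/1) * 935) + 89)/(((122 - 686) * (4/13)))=-1348867/22560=-59.79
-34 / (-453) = 34 / 453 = 0.08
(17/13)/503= 0.00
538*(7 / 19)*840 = 3163440 / 19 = 166496.84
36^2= 1296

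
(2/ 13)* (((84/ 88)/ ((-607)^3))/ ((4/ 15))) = -315/ 127926966596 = -0.00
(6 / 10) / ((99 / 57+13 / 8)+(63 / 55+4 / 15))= 15048 / 119731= 0.13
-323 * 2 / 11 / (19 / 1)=-34 / 11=-3.09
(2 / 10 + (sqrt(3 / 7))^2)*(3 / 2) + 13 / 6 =653 / 210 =3.11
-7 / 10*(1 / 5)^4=-7 / 6250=-0.00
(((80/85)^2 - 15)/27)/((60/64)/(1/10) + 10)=-32632/1209465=-0.03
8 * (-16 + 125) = 872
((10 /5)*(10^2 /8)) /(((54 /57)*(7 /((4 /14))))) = 475 /441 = 1.08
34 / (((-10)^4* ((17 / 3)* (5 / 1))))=3 / 25000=0.00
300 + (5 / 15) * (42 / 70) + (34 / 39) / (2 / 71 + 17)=70785721 / 235755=300.25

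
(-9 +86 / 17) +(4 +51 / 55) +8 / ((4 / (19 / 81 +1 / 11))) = 123982 / 75735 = 1.64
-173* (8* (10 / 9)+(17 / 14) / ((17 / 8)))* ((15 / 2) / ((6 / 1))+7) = -283547 / 21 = -13502.24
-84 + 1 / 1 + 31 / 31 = -82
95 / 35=19 / 7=2.71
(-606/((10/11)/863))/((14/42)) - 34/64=-276132469/160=-1725827.93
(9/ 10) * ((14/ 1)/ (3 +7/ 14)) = 18/ 5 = 3.60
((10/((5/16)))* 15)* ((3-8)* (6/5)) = -2880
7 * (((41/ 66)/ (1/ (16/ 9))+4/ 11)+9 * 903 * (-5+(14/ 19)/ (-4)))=-294914.28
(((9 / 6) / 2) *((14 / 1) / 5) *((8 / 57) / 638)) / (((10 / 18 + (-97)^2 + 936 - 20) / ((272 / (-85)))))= -1008 / 7040609125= -0.00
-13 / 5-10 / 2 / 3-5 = -139 / 15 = -9.27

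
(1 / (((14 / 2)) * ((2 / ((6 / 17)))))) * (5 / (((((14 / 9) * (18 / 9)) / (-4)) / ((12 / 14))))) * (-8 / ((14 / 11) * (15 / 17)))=2376 / 2401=0.99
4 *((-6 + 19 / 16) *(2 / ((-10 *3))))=77 / 60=1.28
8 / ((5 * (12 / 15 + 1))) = 8 / 9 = 0.89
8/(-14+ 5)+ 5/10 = -7/18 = -0.39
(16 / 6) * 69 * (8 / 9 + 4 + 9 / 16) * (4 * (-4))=-144440 / 9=-16048.89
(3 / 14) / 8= 3 / 112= 0.03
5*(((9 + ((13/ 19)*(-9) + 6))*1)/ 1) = 840/ 19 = 44.21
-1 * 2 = -2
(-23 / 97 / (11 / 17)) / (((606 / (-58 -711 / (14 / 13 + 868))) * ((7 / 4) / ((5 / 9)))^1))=433050095 / 38352874329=0.01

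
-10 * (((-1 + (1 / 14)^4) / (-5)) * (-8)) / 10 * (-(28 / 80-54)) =8243859 / 96040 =85.84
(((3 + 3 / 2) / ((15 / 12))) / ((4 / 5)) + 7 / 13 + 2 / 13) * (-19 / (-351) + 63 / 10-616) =-2139857 / 676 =-3165.47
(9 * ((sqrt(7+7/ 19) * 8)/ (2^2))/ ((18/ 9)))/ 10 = 9 * sqrt(665)/ 95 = 2.44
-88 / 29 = -3.03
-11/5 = -2.20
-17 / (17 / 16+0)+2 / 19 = -302 / 19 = -15.89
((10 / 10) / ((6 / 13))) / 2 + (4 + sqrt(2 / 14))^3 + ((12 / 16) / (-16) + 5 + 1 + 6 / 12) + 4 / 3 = 337 * sqrt(7) / 49 + 100241 / 1344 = 92.78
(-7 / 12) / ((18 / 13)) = -91 / 216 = -0.42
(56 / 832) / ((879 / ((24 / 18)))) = 7 / 68562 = 0.00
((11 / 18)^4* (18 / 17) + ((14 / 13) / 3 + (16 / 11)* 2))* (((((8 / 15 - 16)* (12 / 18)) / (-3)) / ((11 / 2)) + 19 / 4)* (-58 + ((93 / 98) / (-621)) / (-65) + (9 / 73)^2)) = -176114801186783757919 / 165434269092206400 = -1064.56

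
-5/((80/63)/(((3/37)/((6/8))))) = -63/148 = -0.43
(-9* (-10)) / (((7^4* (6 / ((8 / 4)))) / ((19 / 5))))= 114 / 2401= 0.05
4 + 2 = 6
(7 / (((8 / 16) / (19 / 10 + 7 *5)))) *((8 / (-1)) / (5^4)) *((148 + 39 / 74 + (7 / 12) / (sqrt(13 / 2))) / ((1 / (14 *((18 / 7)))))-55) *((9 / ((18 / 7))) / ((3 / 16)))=-75526699584 / 115625-8100288 *sqrt(26) / 40625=-654220.59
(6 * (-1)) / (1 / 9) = -54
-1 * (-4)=4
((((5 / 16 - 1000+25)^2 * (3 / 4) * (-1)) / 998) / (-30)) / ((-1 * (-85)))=9728161 / 34746368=0.28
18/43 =0.42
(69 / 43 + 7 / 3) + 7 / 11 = 6491 / 1419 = 4.57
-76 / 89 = -0.85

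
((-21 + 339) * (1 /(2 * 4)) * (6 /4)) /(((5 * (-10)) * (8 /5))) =-477 /640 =-0.75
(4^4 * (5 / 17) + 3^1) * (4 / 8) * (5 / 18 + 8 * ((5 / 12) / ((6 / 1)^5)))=4319095 / 396576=10.89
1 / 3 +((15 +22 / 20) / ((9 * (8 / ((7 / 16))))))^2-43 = -5661040271 / 132710400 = -42.66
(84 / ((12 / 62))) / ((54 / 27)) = 217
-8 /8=-1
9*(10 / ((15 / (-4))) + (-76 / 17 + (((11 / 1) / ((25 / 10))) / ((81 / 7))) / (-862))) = -21180649 / 329715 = -64.24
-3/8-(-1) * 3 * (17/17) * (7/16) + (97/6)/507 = 23591/24336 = 0.97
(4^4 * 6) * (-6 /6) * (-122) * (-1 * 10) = -1873920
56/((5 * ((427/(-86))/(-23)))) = 15824/305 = 51.88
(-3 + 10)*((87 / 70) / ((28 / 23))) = 2001 / 280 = 7.15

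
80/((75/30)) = 32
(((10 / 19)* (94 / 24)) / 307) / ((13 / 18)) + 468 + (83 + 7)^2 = 649703577 / 75829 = 8568.01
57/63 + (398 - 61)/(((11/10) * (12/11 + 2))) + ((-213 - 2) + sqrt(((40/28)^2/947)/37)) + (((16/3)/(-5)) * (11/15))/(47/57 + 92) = -164542117/1430975 + 10 * sqrt(35039)/245273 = -114.98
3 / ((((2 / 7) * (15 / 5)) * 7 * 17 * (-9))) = -1 / 306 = -0.00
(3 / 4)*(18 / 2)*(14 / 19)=189 / 38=4.97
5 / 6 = 0.83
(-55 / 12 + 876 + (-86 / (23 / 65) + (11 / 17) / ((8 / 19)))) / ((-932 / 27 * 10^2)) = -2127987 / 11661184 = -0.18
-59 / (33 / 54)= -1062 / 11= -96.55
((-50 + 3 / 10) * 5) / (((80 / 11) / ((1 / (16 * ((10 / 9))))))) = -1.92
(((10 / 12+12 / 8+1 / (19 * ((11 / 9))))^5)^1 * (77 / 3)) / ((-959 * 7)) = -7343977574900000 / 25344567290606949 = -0.29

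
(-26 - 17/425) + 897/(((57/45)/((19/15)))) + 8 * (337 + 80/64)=89424/25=3576.96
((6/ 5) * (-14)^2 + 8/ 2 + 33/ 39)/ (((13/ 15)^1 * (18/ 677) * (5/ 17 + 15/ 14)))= 419008163/ 54925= 7628.73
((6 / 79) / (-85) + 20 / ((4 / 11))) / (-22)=-369319 / 147730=-2.50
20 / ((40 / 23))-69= -115 / 2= -57.50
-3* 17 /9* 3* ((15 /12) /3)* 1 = -85 /12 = -7.08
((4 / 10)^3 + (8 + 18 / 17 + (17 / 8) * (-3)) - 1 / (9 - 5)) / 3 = 0.83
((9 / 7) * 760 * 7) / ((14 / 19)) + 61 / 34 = 2209747 / 238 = 9284.65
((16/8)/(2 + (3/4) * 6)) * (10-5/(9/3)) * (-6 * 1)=-200/13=-15.38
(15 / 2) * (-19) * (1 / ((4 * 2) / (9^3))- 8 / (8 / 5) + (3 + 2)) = -207765 / 16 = -12985.31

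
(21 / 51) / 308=1 / 748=0.00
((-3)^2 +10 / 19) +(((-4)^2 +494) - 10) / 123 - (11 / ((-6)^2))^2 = 13627357 / 1009584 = 13.50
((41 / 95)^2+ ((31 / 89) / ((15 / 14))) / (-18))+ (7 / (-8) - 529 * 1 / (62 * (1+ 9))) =-8390436361 / 5378394600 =-1.56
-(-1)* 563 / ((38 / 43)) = 24209 / 38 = 637.08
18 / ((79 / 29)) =522 / 79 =6.61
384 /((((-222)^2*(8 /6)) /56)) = 448 /1369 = 0.33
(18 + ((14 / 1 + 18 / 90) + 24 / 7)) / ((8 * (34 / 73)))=91031 / 9520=9.56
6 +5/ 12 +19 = 305/ 12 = 25.42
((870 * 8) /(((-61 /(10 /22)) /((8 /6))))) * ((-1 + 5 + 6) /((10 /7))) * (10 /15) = -649600 /2013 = -322.70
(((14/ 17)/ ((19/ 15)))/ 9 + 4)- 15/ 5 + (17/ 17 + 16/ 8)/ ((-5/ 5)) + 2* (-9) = -19310/ 969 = -19.93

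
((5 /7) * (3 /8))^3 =3375 /175616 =0.02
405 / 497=0.81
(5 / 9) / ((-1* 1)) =-5 / 9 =-0.56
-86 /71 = -1.21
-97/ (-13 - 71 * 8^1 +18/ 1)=97/ 563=0.17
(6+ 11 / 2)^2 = 529 / 4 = 132.25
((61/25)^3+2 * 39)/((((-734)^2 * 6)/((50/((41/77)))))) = 0.00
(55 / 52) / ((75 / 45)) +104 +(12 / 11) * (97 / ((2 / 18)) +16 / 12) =605435 / 572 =1058.45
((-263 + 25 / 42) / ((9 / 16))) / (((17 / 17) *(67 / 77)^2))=-74678296 / 121203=-616.14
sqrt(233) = 15.26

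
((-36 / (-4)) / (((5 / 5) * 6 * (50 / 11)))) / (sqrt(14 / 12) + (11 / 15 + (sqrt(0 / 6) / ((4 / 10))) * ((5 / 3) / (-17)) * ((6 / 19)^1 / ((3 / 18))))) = -1089 / 2830 + 99 * sqrt(42) / 1132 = 0.18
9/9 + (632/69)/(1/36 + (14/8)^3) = 192713/71369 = 2.70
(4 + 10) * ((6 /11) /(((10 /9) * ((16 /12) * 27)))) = 21 /110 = 0.19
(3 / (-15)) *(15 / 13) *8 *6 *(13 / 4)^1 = -36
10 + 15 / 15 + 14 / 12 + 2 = 85 / 6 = 14.17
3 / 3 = 1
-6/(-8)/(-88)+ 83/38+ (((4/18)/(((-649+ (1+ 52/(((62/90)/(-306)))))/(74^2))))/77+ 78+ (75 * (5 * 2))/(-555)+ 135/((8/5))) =14631825837781/89656525728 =163.20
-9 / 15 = -3 / 5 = -0.60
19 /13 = 1.46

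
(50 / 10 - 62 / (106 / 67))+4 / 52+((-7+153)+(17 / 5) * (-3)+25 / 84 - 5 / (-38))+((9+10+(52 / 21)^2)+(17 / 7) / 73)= 127.28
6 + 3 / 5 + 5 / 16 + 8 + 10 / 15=3739 / 240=15.58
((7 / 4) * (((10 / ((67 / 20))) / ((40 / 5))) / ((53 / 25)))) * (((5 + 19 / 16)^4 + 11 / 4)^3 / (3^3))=3899801762546383945302734375 / 107947905368350261248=36126701.57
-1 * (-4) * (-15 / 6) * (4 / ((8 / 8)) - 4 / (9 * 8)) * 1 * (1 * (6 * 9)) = -2130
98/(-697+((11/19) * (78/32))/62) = -263872/1876661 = -0.14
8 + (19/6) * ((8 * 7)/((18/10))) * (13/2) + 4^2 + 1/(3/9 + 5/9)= 143747/216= 665.50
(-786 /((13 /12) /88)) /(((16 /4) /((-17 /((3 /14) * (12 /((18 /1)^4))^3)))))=847744822459740317.54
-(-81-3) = 84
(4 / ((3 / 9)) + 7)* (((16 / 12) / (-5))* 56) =-4256 / 15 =-283.73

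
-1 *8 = -8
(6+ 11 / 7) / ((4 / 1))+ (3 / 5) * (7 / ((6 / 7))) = 6.79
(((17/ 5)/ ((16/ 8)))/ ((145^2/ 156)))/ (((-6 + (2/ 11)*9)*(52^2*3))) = -0.00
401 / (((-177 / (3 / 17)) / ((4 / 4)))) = -401 / 1003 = -0.40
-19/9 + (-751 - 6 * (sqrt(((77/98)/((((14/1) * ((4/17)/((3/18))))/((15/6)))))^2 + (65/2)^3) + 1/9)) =-5 * sqrt(121535965849)/1568 - 6784/9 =-1865.45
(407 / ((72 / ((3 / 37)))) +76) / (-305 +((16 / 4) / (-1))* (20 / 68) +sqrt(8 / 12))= -162369975 / 650203976-530315* sqrt(6) / 1950611928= -0.25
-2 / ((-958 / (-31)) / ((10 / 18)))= -155 / 4311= -0.04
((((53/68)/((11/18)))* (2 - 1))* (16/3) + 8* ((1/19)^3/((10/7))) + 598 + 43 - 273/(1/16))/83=-23858237479/532292695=-44.82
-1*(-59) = 59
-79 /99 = -0.80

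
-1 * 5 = -5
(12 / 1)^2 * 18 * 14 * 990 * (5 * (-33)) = -5927644800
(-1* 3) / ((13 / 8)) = -24 / 13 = -1.85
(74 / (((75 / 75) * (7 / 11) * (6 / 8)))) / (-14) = -1628 / 147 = -11.07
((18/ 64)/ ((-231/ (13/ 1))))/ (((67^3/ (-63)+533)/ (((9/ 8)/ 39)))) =81/ 752390144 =0.00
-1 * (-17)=17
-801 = -801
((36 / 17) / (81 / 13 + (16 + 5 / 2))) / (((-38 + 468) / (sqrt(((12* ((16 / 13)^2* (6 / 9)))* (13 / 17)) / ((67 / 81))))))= 10368* sqrt(29614) / 2676837935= 0.00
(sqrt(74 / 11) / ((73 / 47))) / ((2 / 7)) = 329 * sqrt(814) / 1606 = 5.84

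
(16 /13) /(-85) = -16 /1105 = -0.01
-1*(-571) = 571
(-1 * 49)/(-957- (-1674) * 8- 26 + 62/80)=-280/70913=-0.00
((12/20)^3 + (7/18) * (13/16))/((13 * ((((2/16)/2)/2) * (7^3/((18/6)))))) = 19151/1672125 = 0.01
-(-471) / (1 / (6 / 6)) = 471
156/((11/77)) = 1092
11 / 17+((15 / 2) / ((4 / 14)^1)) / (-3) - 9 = -1163 / 68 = -17.10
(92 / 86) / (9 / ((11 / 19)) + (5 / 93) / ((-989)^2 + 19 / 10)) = 460285074282 / 6688688069491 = 0.07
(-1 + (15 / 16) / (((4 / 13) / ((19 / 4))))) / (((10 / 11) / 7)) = 265573 / 2560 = 103.74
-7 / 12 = -0.58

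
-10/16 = -0.62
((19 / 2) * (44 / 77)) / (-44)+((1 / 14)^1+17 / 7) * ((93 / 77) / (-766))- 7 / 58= -848425 / 3420956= -0.25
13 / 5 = 2.60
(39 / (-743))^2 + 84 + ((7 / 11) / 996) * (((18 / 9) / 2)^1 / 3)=1524212565259 / 18144746532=84.00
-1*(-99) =99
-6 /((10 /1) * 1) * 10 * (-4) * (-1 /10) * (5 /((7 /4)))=-48 /7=-6.86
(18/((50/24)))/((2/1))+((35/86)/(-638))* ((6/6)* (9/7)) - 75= -96952881/1371700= -70.68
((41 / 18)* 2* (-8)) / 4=-82 / 9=-9.11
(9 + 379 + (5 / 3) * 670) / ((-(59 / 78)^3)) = -714042576 / 205379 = -3476.71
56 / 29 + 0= 56 / 29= 1.93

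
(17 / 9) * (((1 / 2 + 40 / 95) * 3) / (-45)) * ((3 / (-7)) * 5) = 0.25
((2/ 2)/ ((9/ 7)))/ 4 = 7/ 36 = 0.19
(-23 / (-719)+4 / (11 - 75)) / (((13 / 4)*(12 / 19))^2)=-1083 / 149552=-0.01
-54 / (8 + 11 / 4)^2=-864 / 1849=-0.47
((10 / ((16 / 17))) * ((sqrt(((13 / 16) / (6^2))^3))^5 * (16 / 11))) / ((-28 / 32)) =-5333623945 * sqrt(13) / 2429625674225971888128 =-0.00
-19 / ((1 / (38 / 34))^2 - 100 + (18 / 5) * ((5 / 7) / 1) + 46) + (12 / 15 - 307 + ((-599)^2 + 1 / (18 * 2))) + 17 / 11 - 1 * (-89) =90835242118283 / 253315260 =358585.75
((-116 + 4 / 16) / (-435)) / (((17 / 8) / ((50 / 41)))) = 9260 / 60639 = 0.15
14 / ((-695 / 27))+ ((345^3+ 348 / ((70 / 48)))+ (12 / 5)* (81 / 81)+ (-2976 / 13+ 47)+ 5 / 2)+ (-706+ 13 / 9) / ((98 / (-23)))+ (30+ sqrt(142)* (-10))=163616366351692 / 3984435- 10* sqrt(142)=41063762.25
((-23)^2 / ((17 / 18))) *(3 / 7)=28566 / 119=240.05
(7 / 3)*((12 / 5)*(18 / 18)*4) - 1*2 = 102 / 5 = 20.40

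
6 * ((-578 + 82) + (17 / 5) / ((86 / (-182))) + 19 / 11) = -7115832 / 2365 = -3008.81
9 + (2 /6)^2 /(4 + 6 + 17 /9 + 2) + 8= 2126 /125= 17.01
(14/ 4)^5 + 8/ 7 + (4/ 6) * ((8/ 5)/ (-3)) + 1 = 5312221/ 10080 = 527.01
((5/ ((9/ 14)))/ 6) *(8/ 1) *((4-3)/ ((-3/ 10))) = -2800/ 81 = -34.57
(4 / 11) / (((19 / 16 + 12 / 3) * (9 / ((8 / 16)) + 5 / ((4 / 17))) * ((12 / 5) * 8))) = 40 / 430023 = 0.00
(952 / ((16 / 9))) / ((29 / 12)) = 6426 / 29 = 221.59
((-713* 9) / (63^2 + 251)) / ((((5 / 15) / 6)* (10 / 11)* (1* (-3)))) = 211761 / 21100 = 10.04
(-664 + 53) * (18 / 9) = -1222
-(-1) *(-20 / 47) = -20 / 47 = -0.43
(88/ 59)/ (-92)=-22/ 1357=-0.02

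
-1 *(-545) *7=3815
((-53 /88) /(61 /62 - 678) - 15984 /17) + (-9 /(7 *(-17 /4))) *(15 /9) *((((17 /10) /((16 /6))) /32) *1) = -6612593409931 /7032995200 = -940.22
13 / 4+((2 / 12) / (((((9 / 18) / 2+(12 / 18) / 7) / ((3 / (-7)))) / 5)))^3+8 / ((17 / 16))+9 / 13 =223460849 / 21559876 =10.36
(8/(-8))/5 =-1/5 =-0.20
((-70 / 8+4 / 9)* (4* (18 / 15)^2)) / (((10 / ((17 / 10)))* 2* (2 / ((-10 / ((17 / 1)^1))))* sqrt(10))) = 299* sqrt(10) / 2500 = 0.38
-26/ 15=-1.73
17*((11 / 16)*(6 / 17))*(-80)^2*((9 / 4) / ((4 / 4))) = 59400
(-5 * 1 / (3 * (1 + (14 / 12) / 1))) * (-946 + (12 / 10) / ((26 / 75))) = 122530 / 169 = 725.03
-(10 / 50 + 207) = -1036 / 5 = -207.20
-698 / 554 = -349 / 277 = -1.26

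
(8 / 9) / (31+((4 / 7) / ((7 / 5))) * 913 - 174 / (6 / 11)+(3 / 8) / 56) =25088 / 2389437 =0.01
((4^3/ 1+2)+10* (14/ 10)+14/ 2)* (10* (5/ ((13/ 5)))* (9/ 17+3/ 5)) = 1889.59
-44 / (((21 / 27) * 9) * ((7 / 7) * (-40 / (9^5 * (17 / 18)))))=8763.62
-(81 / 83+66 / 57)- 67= -109024 / 1577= -69.13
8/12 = 2/3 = 0.67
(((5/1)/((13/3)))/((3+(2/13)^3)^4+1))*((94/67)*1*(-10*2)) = -25269461555921700/64307335742278747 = -0.39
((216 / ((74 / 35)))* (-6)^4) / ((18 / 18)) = 4898880 / 37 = 132402.16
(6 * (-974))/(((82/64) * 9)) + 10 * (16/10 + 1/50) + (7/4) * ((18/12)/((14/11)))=-488.53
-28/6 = -14/3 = -4.67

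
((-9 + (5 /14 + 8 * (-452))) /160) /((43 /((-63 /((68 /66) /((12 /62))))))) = 531927 /85312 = 6.24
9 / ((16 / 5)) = 45 / 16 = 2.81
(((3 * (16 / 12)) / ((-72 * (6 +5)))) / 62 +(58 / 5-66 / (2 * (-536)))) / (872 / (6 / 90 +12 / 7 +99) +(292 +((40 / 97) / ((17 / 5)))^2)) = 125450372252814947 / 3234476759626333440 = 0.04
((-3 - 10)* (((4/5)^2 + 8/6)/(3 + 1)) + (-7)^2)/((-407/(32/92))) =-25552/702075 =-0.04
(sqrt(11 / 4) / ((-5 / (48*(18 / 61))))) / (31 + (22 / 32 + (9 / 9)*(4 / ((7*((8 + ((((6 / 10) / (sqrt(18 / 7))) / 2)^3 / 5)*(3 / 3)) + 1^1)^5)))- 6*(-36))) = -1497610669735264865087547320668349103501916028452314845131008*sqrt(11) / 261890126069632628408492939062899771478142134307109337099613185- 2275463231588031732973079101440000000000000000000*sqrt(154) / 52378025213926525681698587812579954295628426861421867419922637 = -0.02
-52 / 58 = -26 / 29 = -0.90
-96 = -96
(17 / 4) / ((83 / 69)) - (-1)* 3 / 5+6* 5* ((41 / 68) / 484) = 28481379 / 6829240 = 4.17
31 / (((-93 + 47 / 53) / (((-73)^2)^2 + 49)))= -23329195235 / 2441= -9557228.69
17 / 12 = 1.42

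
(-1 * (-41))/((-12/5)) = -205/12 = -17.08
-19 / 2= -9.50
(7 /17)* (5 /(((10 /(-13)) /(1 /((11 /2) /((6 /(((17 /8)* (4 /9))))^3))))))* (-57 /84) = 77787216 /918731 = 84.67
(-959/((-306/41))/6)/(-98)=-5617/25704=-0.22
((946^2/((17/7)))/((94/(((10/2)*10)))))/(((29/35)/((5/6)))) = 13703401250/69513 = 197134.37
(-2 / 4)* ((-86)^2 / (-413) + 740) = -149112 / 413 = -361.05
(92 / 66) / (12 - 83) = -46 / 2343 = -0.02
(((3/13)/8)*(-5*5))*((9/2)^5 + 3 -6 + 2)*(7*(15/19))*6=-1394276625/31616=-44100.35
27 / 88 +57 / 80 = 897 / 880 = 1.02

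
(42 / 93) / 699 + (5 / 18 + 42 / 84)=50603 / 65007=0.78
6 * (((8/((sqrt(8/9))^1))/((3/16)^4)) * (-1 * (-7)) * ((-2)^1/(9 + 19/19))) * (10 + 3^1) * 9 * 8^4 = -97710505984 * sqrt(2)/5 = -27636704549.78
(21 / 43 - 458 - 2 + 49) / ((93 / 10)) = -58840 / 1333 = -44.14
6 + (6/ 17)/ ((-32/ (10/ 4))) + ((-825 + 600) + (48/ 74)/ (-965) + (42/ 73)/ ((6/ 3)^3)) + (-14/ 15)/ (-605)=-563484361676257/ 2573519282400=-218.95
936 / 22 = 42.55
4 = 4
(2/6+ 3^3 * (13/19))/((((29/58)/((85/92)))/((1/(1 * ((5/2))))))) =18224/1311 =13.90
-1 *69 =-69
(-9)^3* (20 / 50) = -1458 / 5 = -291.60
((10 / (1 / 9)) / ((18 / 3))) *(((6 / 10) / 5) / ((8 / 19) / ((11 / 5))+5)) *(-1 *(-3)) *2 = 2.08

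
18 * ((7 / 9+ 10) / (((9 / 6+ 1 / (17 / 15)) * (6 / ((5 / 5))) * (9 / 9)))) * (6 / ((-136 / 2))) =-97 / 81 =-1.20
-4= -4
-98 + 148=50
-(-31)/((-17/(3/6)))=-31/34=-0.91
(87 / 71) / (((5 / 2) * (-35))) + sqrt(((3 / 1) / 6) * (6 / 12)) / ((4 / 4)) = 12077 / 24850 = 0.49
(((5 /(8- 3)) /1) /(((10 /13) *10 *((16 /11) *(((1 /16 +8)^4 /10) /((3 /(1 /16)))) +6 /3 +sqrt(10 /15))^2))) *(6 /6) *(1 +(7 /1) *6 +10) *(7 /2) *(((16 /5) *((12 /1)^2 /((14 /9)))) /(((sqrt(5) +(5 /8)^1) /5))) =133647839578451607552 /((5 +8 *sqrt(5)) *(7208960 *sqrt(6) +320176641)^2) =51.16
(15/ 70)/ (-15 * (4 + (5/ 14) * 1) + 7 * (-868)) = -3/ 85979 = -0.00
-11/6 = -1.83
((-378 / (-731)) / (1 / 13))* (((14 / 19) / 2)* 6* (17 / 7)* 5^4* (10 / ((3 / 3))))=184275000 / 817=225550.80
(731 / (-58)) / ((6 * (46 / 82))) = -29971 / 8004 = -3.74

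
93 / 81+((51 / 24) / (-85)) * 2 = 593 / 540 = 1.10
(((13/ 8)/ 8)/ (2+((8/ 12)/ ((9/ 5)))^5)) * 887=165457246617/ 1843060096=89.77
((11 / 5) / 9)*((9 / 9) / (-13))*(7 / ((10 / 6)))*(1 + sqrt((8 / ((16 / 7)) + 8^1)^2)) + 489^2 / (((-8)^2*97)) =37.53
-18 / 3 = -6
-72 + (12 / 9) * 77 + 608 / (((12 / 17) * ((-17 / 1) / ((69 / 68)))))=-1058 / 51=-20.75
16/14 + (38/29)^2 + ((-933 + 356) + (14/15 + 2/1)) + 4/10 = -10081019/17661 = -570.81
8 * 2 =16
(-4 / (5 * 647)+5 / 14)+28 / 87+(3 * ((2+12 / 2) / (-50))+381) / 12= 1276151663 / 39402300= 32.39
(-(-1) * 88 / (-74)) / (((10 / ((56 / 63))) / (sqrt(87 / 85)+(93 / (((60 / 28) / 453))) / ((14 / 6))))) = -890.76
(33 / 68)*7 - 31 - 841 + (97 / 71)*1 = -4187019 / 4828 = -867.24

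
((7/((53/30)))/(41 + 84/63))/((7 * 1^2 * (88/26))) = 585/148082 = 0.00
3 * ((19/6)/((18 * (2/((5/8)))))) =0.16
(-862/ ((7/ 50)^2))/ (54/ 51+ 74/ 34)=-7327000/ 539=-13593.69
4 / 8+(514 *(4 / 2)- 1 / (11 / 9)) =22609 / 22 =1027.68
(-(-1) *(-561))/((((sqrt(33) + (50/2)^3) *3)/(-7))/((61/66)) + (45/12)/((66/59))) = 5736411666668760/74051480406020617- 367300289664 *sqrt(33)/74051480406020617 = 0.08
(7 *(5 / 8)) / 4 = 35 / 32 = 1.09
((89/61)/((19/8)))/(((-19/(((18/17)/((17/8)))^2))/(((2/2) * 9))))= -132876288/1839215941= -0.07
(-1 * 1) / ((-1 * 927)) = 1 / 927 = 0.00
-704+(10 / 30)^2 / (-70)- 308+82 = -585901 / 630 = -930.00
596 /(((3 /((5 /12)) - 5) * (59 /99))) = 26820 /59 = 454.58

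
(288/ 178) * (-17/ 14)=-1224/ 623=-1.96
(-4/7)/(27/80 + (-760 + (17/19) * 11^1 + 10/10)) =6080/7967449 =0.00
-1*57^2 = -3249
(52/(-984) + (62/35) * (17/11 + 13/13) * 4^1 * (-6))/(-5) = 1464907/67650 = 21.65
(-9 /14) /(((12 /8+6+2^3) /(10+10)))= -180 /217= -0.83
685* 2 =1370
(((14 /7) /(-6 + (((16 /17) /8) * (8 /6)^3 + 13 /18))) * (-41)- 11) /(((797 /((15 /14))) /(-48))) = -0.35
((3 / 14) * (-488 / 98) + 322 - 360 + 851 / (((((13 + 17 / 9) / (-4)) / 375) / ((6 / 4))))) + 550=-2943674875 / 22981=-128091.68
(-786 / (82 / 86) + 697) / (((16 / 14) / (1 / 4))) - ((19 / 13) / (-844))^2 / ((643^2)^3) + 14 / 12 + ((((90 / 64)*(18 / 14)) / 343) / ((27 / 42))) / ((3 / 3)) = -19154465921697744900604780493395 / 717904478430194171417748658848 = -26.68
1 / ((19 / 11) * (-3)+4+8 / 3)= 33 / 49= 0.67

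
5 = 5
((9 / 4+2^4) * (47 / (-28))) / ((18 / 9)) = -3431 / 224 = -15.32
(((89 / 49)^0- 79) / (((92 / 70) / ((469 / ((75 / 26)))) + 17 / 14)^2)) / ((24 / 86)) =-2036433691838 / 10886626921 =-187.06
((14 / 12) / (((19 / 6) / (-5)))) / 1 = -35 / 19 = -1.84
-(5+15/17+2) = -134/17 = -7.88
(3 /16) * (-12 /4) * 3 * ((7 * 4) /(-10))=189 /40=4.72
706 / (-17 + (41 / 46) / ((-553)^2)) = -9931453084 / 239142597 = -41.53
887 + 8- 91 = 804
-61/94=-0.65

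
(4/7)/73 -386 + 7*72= 60302/511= 118.01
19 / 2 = 9.50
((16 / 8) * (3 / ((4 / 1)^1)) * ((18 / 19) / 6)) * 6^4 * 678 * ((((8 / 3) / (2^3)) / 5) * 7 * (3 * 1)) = 27678672 / 95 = 291354.44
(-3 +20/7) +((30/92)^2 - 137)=-2029785/14812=-137.04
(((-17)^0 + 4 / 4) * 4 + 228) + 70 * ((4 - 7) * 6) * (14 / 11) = -15044 / 11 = -1367.64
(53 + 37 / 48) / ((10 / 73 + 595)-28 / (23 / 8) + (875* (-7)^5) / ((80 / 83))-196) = -4333499 / 1229609494623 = -0.00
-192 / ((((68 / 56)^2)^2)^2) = -283351498752 / 6975757441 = -40.62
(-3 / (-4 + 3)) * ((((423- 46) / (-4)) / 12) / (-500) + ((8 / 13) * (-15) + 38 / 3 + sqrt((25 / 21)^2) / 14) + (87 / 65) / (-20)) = 53045029 / 5096000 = 10.41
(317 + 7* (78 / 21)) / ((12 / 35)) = 12005 / 12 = 1000.42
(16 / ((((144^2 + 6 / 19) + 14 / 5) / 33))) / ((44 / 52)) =7410 / 246277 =0.03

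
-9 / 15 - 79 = -398 / 5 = -79.60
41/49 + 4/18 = 1.06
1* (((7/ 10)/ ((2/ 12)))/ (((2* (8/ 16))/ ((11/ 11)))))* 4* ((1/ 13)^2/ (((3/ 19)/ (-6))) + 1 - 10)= -130956/ 845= -154.98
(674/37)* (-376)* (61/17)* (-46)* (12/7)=8533292928/4403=1938063.35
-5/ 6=-0.83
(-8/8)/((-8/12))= 3/2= 1.50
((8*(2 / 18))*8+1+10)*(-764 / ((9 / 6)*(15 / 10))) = -498128 / 81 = -6149.73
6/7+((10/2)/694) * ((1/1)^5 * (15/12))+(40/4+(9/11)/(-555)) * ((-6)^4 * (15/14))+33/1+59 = 110537942793/7908824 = 13976.53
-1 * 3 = -3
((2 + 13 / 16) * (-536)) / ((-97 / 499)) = 1504485 / 194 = 7755.08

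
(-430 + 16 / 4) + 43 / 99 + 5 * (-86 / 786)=-5526256 / 12969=-426.11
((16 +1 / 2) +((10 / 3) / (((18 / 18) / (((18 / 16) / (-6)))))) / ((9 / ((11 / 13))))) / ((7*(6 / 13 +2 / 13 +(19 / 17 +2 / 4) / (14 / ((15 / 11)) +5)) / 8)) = 119818754 / 4599819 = 26.05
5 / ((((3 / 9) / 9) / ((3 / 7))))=405 / 7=57.86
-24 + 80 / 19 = -376 / 19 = -19.79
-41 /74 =-0.55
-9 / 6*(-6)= 9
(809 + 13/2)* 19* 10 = 154945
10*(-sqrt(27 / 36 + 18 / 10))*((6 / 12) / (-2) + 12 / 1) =-47*sqrt(255) / 4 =-187.63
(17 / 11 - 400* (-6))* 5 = 132085 / 11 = 12007.73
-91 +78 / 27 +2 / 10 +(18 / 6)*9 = -60.91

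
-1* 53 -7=-60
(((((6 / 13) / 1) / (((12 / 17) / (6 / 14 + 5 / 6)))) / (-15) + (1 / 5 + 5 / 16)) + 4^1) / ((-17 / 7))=-58411 / 31824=-1.84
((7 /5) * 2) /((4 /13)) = 91 /10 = 9.10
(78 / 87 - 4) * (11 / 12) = -165 / 58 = -2.84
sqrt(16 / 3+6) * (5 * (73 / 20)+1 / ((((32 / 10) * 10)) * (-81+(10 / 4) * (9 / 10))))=45989 * sqrt(102) / 7560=61.44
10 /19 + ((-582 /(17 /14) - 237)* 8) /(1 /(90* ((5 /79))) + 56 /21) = -832689370 /413117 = -2015.63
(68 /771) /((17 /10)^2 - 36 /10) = -6800 /54741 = -0.12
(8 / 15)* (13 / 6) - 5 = -173 / 45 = -3.84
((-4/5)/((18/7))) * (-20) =56/9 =6.22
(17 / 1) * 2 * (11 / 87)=374 / 87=4.30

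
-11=-11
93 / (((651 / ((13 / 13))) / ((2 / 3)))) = 2 / 21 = 0.10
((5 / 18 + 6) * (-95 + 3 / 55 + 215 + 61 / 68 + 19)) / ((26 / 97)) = 147107581 / 44880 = 3277.80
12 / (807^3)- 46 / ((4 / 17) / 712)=-139196.00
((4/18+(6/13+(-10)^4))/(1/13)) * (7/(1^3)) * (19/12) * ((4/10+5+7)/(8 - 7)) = 482423984/27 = 17867554.96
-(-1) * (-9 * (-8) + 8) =80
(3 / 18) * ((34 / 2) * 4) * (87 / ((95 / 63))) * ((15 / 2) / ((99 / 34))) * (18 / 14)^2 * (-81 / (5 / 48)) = -15836469408 / 7315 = -2164930.88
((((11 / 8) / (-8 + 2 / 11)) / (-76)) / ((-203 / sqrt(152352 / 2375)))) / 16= -8349*sqrt(190) / 20167481600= -0.00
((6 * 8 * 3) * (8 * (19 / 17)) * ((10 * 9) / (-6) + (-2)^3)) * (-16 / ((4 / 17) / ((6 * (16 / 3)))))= 64438272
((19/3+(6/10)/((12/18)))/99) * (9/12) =217/3960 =0.05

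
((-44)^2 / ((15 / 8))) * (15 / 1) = 15488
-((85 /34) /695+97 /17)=-26983 /4726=-5.71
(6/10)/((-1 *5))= -3/25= -0.12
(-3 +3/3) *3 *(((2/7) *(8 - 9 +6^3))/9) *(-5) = 204.76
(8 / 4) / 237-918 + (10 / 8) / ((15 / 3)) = -870019 / 948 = -917.74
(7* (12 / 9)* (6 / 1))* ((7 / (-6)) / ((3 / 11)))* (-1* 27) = 6468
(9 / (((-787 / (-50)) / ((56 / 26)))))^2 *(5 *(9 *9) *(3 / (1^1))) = 192893400000 / 104673361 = 1842.81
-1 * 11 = -11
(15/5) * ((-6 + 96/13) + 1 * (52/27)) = 1162/117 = 9.93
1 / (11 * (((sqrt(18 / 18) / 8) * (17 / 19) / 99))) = 1368 / 17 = 80.47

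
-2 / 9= -0.22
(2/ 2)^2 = 1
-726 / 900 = -121 / 150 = -0.81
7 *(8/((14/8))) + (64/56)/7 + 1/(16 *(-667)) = 16819023/522928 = 32.16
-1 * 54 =-54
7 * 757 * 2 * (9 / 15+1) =84784 / 5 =16956.80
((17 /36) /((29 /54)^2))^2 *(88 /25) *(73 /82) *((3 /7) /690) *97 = 295382767878 /583595235125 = 0.51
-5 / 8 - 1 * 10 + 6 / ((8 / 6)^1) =-49 / 8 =-6.12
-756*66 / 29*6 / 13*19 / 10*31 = -88166232 / 1885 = -46772.54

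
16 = 16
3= 3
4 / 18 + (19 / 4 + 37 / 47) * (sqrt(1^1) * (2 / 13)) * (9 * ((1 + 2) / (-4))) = -243187 / 43992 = -5.53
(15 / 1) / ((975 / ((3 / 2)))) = 3 / 130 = 0.02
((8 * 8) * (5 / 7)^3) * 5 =116.62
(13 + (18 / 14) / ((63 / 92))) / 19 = 729 / 931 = 0.78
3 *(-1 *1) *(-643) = 1929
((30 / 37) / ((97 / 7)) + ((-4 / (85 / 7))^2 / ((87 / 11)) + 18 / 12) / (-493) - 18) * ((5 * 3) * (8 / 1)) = -2153.35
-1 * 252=-252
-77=-77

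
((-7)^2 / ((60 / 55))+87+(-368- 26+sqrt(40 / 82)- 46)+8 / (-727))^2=296199850606745 / 3120435216- 2687815 * sqrt(205) / 89421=94492.24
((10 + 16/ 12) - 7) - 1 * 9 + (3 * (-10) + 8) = -80/ 3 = -26.67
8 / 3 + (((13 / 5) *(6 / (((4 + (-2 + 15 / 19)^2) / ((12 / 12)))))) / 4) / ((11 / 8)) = 1037068 / 325545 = 3.19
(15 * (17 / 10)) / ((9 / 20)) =170 / 3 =56.67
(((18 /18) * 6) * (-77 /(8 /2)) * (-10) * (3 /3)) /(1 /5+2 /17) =32725 /9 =3636.11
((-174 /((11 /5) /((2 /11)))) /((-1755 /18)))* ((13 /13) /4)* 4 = 232 /1573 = 0.15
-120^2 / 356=-3600 / 89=-40.45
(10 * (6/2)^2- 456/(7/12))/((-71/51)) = 246942/497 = 496.87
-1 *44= -44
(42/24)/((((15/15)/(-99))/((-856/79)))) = 148302/79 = 1877.24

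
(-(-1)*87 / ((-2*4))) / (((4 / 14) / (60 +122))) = -55419 / 8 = -6927.38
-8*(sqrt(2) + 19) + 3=-149-8*sqrt(2)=-160.31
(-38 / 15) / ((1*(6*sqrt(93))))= -19*sqrt(93) / 4185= -0.04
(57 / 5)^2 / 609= 1083 / 5075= 0.21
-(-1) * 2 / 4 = 1 / 2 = 0.50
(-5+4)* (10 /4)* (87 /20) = -87 /8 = -10.88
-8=-8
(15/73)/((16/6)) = 45/584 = 0.08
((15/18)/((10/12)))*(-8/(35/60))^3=-884736/343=-2579.41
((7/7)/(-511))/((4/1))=-1/2044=-0.00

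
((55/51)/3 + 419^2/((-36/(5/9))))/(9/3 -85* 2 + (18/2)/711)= 1178735695/72661536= 16.22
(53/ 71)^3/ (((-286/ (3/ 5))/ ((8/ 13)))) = -1786524/ 3326782745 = -0.00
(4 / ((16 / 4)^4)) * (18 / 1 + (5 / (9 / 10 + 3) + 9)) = 1103 / 2496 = 0.44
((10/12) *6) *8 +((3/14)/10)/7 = 39203/980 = 40.00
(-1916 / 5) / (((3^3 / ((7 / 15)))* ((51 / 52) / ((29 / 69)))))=-20225296 / 7125975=-2.84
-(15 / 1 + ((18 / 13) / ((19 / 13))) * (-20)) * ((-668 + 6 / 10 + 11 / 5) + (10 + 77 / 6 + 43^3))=11829695 / 38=311307.76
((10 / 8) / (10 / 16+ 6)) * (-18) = -180 / 53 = -3.40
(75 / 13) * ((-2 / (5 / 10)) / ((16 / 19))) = -1425 / 52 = -27.40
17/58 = 0.29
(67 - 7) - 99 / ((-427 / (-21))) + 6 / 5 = 17181 / 305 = 56.33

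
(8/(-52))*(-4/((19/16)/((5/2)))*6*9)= 17280/247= 69.96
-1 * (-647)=647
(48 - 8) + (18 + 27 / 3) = 67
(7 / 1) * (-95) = -665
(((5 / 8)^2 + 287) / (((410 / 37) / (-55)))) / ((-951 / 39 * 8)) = 97317363 / 13308928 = 7.31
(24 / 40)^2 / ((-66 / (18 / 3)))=-9 / 275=-0.03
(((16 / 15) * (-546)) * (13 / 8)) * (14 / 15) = -883.31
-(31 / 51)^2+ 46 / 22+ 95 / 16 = 7.66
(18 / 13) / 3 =6 / 13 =0.46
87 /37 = 2.35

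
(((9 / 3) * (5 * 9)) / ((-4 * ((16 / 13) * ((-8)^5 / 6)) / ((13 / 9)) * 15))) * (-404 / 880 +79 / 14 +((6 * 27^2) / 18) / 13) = 18641961 / 1614807040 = 0.01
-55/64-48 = -3127/64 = -48.86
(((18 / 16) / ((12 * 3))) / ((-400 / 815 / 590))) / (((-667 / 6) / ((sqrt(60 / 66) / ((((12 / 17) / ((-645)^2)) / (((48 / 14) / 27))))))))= 7557279025 * sqrt(110) / 3286976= 24113.78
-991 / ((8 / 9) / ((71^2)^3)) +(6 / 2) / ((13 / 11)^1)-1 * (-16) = -14852843619786259 / 104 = -142815804036406.34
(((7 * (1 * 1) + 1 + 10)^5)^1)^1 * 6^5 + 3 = 14693280771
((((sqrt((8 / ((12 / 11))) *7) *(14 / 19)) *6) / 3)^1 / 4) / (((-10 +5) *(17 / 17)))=-7 *sqrt(462) / 285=-0.53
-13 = -13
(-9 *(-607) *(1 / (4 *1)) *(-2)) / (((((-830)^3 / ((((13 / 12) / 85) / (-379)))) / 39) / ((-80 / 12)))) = 0.00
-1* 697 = -697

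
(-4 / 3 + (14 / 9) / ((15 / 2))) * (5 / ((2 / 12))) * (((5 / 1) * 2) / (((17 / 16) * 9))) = -48640 / 1377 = -35.32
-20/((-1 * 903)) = 20/903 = 0.02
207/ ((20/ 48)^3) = 357696/ 125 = 2861.57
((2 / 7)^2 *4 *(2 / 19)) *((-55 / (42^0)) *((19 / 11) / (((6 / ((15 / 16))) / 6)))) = -150 / 49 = -3.06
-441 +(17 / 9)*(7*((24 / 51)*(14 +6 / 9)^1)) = -9443 / 27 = -349.74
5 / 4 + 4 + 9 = 57 / 4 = 14.25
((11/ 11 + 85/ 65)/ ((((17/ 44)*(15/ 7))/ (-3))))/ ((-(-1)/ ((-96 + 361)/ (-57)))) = 163240/ 4199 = 38.88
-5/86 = -0.06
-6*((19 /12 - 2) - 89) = 1073 /2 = 536.50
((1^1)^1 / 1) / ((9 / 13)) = 13 / 9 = 1.44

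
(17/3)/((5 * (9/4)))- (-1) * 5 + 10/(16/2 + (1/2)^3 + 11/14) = 446357/67365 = 6.63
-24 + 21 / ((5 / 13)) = 153 / 5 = 30.60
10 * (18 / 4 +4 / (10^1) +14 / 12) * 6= 364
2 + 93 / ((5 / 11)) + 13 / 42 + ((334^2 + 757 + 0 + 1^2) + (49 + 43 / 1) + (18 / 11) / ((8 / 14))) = 130071218 / 1155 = 112615.77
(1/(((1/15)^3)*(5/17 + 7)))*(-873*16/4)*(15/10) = -2423631.05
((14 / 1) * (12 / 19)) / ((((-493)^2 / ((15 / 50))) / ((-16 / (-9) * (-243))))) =-108864 / 23089655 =-0.00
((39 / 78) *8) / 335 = 4 / 335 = 0.01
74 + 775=849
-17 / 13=-1.31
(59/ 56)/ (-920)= -59/ 51520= -0.00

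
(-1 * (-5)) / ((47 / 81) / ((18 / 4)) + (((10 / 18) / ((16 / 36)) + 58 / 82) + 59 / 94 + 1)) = 28095660 / 20869009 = 1.35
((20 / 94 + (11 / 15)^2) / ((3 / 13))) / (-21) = -0.15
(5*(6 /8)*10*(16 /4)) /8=75 /4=18.75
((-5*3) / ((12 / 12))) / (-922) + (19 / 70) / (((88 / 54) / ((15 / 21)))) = 268833 / 1987832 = 0.14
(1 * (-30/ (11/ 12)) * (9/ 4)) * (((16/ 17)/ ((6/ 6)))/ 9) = -1440/ 187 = -7.70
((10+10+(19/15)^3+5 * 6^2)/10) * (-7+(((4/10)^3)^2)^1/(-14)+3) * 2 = -99445043996/615234375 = -161.64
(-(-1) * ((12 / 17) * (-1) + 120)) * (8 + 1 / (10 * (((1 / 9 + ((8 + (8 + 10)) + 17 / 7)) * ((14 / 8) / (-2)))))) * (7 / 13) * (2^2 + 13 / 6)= 242033428 / 76415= 3167.35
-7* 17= -119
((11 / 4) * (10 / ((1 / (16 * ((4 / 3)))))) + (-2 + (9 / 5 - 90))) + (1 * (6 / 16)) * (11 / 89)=5302759 / 10680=496.51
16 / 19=0.84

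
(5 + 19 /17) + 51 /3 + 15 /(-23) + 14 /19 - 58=-258512 /7429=-34.80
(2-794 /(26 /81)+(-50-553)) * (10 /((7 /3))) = -13176.92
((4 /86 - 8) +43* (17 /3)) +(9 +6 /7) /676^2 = 97266893525 /412649328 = 235.71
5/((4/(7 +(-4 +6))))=45/4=11.25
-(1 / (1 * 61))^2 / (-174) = 1 / 647454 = 0.00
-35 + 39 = 4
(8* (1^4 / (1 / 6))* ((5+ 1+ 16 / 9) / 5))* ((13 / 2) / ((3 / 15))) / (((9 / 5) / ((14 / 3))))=509600 / 81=6291.36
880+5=885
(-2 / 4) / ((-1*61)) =1 / 122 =0.01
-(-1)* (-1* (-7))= 7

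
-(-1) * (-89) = -89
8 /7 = 1.14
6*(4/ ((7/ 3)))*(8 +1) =648/ 7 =92.57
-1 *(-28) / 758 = 14 / 379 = 0.04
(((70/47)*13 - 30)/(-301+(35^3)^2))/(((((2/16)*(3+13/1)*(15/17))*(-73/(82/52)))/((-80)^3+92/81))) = -180661999225/4981023005967099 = -0.00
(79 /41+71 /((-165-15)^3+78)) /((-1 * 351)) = -11237047 /2047004622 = -0.01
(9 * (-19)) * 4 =-684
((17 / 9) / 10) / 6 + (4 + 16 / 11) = 32587 / 5940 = 5.49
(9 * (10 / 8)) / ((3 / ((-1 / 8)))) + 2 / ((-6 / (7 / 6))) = -247 / 288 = -0.86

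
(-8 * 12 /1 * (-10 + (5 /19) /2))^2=324000000 /361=897506.93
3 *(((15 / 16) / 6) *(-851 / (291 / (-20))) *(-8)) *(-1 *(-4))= -85100 / 97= -877.32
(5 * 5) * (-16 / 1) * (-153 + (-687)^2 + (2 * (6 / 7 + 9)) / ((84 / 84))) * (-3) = 3963420000 / 7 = 566202857.14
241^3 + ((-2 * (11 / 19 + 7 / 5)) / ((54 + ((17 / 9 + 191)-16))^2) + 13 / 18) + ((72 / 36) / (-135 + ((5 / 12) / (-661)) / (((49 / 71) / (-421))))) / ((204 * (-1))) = 4596539811643227213951841 / 328382402461023150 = 13997521.72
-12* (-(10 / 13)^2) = 1200 / 169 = 7.10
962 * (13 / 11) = 12506 / 11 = 1136.91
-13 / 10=-1.30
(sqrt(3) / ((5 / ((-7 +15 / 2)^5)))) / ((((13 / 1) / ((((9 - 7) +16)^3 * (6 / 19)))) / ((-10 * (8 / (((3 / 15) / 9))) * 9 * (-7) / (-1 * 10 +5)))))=-9920232 * sqrt(3) / 247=-69564.15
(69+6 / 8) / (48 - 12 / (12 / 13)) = 1.99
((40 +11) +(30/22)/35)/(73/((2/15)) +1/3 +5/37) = 872460/9366973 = 0.09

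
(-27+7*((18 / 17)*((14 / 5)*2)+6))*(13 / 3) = 20813 / 85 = 244.86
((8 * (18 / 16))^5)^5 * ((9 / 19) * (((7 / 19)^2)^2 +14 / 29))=12238083811267694108993433119643 / 71806871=170430540153569623009940.60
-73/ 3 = -24.33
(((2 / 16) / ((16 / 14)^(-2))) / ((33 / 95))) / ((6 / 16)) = 6080 / 4851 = 1.25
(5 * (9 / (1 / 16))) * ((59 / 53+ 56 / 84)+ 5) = 258720 / 53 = 4881.51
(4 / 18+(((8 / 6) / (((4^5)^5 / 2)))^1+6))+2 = 10414574138294275 / 1266637395197952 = 8.22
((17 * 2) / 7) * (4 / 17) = 8 / 7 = 1.14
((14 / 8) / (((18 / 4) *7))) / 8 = 1 / 144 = 0.01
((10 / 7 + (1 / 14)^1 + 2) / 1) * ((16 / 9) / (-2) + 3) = 133 / 18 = 7.39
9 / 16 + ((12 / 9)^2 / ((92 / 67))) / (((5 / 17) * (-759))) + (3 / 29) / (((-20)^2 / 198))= 0.61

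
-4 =-4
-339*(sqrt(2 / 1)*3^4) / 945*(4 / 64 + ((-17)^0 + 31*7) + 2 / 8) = -507483*sqrt(2) / 80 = -8971.12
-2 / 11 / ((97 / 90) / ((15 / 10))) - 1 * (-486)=518292 / 1067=485.75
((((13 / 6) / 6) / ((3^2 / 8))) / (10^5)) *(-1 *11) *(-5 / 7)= 143 / 5670000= 0.00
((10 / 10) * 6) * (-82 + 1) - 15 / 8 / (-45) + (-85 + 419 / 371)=-5073757 / 8904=-569.83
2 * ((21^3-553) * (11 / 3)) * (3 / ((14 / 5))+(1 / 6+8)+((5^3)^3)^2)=2192413330083434392 / 9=243601481120381599.11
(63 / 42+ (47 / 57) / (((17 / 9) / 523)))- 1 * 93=88377 / 646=136.81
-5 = -5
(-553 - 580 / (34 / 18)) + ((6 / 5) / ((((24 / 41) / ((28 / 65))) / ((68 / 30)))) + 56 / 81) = -1918463203 / 2237625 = -857.37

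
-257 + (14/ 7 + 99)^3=1030044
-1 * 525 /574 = -75 /82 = -0.91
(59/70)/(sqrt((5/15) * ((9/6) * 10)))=0.38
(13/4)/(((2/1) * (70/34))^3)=63869/1372000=0.05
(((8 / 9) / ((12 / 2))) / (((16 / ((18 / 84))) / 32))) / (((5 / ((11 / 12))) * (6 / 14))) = 11 / 405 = 0.03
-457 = -457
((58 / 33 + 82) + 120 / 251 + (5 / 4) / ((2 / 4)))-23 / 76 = 54410285 / 629508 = 86.43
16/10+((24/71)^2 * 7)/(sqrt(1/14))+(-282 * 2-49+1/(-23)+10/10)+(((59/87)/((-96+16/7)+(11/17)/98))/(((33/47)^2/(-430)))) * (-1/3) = -3125764634252093/5102892561195+4032 * sqrt(14)/5041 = -609.55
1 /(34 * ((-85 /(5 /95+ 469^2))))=-417926 /5491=-76.11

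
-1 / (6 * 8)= -1 / 48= -0.02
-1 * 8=-8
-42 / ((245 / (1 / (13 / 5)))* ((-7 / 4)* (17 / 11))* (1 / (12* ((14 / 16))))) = 0.26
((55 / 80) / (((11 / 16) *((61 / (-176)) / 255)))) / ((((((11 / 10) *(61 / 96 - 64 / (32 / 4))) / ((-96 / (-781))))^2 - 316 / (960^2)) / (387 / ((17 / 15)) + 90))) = -164470865264640000 / 2250381072409093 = -73.09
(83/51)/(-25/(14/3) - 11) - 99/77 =-113245/81753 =-1.39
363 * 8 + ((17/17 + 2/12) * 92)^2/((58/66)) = 1393172/87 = 16013.47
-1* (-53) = 53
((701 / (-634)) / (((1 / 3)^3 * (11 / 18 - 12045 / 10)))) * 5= 170343 / 1373878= 0.12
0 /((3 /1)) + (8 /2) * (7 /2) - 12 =2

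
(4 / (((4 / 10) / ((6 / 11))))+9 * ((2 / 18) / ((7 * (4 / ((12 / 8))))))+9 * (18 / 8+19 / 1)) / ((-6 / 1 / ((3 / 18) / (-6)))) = 4489 / 4928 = 0.91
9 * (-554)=-4986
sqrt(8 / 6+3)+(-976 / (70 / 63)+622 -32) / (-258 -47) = 1442 / 1525+sqrt(39) / 3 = 3.03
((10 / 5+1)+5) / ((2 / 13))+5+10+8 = 75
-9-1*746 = -755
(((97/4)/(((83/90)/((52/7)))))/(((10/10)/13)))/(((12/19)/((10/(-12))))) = -7786675/2324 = -3350.55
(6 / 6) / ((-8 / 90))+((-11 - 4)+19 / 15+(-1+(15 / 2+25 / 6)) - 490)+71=-25999 / 60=-433.32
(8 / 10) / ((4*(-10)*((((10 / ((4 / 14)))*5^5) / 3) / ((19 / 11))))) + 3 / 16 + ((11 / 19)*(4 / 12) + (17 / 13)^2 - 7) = -22759670408273 / 4635881250000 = -4.91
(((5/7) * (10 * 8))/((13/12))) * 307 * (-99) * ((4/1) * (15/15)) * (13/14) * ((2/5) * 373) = -43532501760/49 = -888418403.27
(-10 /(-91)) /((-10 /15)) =-15 /91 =-0.16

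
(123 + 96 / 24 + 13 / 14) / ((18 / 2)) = 199 / 14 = 14.21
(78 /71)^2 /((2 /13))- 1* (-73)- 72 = 8.84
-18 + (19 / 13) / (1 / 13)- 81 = -80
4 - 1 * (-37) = 41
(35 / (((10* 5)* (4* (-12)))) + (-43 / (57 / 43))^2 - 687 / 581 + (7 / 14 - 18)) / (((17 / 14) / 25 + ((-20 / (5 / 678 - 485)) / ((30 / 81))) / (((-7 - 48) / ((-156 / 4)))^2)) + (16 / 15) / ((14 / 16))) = 8871682694650340125 / 11361238747777488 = 780.87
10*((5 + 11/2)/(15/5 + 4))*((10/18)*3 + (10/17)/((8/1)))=26.10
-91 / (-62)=91 / 62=1.47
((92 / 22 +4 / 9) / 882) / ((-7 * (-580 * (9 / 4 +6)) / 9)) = 229 / 162484245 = 0.00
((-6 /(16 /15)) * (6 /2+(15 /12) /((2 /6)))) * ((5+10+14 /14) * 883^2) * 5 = -4736610675 /2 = -2368305337.50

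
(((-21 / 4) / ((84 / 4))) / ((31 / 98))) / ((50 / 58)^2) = -41209 / 38750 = -1.06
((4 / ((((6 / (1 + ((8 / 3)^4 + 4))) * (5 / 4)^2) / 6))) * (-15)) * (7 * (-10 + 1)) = 2016448 / 15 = 134429.87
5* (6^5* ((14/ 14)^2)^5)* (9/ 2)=174960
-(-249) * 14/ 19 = 3486/ 19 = 183.47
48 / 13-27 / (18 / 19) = -645 / 26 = -24.81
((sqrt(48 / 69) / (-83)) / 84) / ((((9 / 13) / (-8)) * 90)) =52 * sqrt(23) / 16236045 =0.00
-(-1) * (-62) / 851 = -62 / 851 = -0.07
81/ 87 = 27/ 29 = 0.93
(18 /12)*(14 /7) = 3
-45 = -45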